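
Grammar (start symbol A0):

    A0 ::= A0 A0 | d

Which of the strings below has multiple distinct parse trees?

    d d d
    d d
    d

d d d: 2 trees
d d: 1 tree
d: 1 tree

d d d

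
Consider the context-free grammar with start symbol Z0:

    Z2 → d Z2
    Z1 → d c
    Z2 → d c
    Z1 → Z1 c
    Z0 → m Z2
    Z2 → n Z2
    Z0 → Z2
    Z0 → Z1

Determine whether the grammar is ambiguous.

Ambiguous

Witness: d c

Derivation 1: Z0 ⇒ Z2 ⇒ d c
Derivation 2: Z0 ⇒ Z1 ⇒ d c

Two distinct leftmost derivations for the same string.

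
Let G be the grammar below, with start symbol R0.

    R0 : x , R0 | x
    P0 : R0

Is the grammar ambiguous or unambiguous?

Unambiguous

(P0 is unreachable from R0, so its rules don't affect L(R0).) Right-recursive list with a separator: after each atom, whether the separator follows determines the rule. One parse per string.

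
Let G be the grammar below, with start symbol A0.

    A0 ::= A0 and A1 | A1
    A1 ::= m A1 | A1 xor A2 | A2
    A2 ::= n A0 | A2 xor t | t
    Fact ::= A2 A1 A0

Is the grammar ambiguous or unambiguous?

Witness: t xor t

Derivation 1: A0 ⇒ A1 ⇒ A1 xor A2 ⇒ A2 xor A2 ⇒ t xor A2 ⇒ t xor t
Derivation 2: A0 ⇒ A1 ⇒ A2 ⇒ A2 xor t ⇒ t xor t

Two distinct leftmost derivations for the same string.

Ambiguous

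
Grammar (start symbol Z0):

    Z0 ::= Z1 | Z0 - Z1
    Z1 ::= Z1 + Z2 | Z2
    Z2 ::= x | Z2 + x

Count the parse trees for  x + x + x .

Parse trees for x + x + x:
  [Z0 [Z1 [Z1 [Z2 x]] + [Z2 [Z2 x] + x]]]
  [Z0 [Z1 [Z1 [Z1 [Z2 x]] + [Z2 x]] + [Z2 x]]]
  [Z0 [Z1 [Z1 [Z2 [Z2 x] + x]] + [Z2 x]]]
  [Z0 [Z1 [Z2 [Z2 [Z2 x] + x] + x]]]

4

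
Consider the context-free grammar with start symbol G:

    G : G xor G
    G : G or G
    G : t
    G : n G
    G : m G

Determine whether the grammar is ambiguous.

Witness: m t or t

Derivation 1: G ⇒ G or G ⇒ m G or G ⇒ m t or G ⇒ m t or t
Derivation 2: G ⇒ m G ⇒ m G or G ⇒ m t or G ⇒ m t or t

Two distinct leftmost derivations for the same string.

Ambiguous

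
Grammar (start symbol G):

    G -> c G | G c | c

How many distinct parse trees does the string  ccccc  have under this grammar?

16

Parse trees for ccccc (showing first 6 of 16):
  [G c [G c [G c [G c [G c]]]]]
  [G c [G c [G c [G [G c] c]]]]
  [G c [G c [G [G c [G c]] c]]]
  [G c [G c [G [G [G c] c] c]]]
  [G c [G [G c [G c [G c]]] c]]
  [G c [G [G c [G [G c] c]] c]]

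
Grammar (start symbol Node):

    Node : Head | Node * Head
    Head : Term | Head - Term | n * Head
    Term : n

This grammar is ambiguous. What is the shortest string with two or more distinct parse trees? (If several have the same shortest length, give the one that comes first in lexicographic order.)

n * n

length 1: no string has ≥2 trees
length 3: n * n has 2 parse trees

Two derivations of n * n:
  Node ⇒ Head ⇒ n * Head ⇒ n * Term ⇒ n * n
  Node ⇒ Node * Head ⇒ Head * Head ⇒ Term * Head ⇒ n * Head ⇒ n * Term ⇒ n * n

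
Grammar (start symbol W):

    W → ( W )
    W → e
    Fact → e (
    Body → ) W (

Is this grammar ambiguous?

Unambiguous

Only W is reachable from W; ignoring the rest: L(W) is { openⁿ atom closeⁿ : n ≥ 0 }. The bracket depth fixes n, and the derivation is forced at every step.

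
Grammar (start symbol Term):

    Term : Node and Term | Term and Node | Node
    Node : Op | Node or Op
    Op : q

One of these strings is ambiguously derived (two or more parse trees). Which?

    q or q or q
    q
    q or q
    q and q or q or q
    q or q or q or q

q and q or q or q

q or q or q: 1 tree
q: 1 tree
q or q: 1 tree
q and q or q or q: 2 trees
q or q or q or q: 1 tree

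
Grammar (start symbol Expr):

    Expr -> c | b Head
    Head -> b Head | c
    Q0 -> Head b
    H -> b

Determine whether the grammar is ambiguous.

Only Expr, Head are reachable from Expr; ignoring the rest: Restricted to the reachable nonterminals, every rule has the form A → t or A → t B, and no two rules for the same A share a first terminal. The grammar encodes a DFA — one run per string.

Unambiguous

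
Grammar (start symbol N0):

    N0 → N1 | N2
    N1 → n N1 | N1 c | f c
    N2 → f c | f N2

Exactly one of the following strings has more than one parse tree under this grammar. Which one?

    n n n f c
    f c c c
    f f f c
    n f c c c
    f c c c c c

n n n f c: 1 tree
f c c c: 1 tree
f f f c: 1 tree
n f c c c: 3 trees
f c c c c c: 1 tree

n f c c c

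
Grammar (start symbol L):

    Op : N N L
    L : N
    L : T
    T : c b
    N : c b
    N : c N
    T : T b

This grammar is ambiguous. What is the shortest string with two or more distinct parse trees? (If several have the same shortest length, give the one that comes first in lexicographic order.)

length 2: c b has 2 parse trees

Two derivations of c b:
  L ⇒ N ⇒ c b
  L ⇒ T ⇒ c b

c b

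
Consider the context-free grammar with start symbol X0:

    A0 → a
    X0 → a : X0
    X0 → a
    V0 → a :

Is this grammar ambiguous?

Only X0 is reachable from X0; ignoring the rest: Right-recursive list with a separator: after each atom, whether the separator follows determines the rule. One parse per string.

Unambiguous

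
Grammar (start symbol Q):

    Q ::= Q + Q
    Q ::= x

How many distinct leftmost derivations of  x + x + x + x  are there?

5

Parse trees for x + x + x + x:
  [Q [Q x] + [Q [Q x] + [Q [Q x] + [Q x]]]]
  [Q [Q x] + [Q [Q [Q x] + [Q x]] + [Q x]]]
  [Q [Q [Q x] + [Q x]] + [Q [Q x] + [Q x]]]
  [Q [Q [Q x] + [Q [Q x] + [Q x]]] + [Q x]]
  [Q [Q [Q [Q x] + [Q x]] + [Q x]] + [Q x]]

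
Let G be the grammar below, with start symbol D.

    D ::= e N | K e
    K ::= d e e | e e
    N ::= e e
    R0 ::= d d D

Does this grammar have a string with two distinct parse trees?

Ambiguous

Witness: e e e

Derivation 1: D ⇒ e N ⇒ e e e
Derivation 2: D ⇒ K e ⇒ e e e

Two distinct leftmost derivations for the same string.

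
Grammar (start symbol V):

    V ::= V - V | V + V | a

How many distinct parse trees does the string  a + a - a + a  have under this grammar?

Parse trees for a + a - a + a:
  [V [V [V a] + [V a]] - [V [V a] + [V a]]]
  [V [V a] + [V [V a] - [V [V a] + [V a]]]]
  [V [V a] + [V [V [V a] - [V a]] + [V a]]]
  [V [V [V [V a] + [V a]] - [V a]] + [V a]]
  [V [V [V a] + [V [V a] - [V a]]] + [V a]]

5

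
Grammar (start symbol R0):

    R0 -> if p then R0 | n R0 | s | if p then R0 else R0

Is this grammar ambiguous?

Ambiguous

Witness: if p then if p then s else s

Derivation 1: R0 ⇒ if p then R0 ⇒ if p then if p then R0 else R0 ⇒ if p then if p then s else R0 ⇒ if p then if p then s else s
Derivation 2: R0 ⇒ if p then R0 else R0 ⇒ if p then if p then R0 else R0 ⇒ if p then if p then s else R0 ⇒ if p then if p then s else s

Two distinct leftmost derivations for the same string.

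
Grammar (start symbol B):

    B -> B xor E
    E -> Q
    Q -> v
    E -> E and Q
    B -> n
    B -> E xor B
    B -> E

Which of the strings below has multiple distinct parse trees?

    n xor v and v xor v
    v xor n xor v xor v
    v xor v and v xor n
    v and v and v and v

n xor v and v xor v: 1 tree
v xor n xor v xor v: 3 trees
v xor v and v xor n: 1 tree
v and v and v and v: 1 tree

v xor n xor v xor v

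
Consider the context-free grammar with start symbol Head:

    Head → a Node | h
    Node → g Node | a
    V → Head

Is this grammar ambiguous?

(V is unreachable from Head, so its rules don't affect L(Head).) The reachable rules are right-linear with at most one rule per (nonterminal, next-terminal) pair. Each input token forces the next rule, so parsing is deterministic.

Unambiguous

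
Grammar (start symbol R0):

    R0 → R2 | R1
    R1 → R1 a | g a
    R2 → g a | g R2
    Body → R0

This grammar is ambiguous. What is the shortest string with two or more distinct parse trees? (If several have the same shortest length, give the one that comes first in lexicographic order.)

length 2: g a has 2 parse trees

Two derivations of g a:
  R0 ⇒ R2 ⇒ g a
  R0 ⇒ R1 ⇒ g a

g a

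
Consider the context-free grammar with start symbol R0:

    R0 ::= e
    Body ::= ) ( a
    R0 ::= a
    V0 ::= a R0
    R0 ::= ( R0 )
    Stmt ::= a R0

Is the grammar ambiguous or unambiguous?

Unambiguous

Only R0 is reachable from R0; ignoring the rest: L(R0) is { openⁿ atom closeⁿ : n ≥ 0 }. The bracket depth fixes n, and the derivation is forced at every step.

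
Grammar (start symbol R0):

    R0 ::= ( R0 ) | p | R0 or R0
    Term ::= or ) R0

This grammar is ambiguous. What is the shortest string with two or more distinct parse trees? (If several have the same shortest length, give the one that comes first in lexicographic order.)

length 1: no string has ≥2 trees
length 3: no string has ≥2 trees
length 5: p or p or p has 2 parse trees

Two derivations of p or p or p:
  R0 ⇒ R0 or R0 ⇒ p or R0 ⇒ p or R0 or R0 ⇒ p or p or R0 ⇒ p or p or p
  R0 ⇒ R0 or R0 ⇒ R0 or R0 or R0 ⇒ p or R0 or R0 ⇒ p or p or R0 ⇒ p or p or p

p or p or p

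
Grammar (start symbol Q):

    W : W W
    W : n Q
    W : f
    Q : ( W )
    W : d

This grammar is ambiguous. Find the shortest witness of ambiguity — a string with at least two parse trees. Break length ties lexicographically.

( d d d )

length 3: no string has ≥2 trees
length 4: no string has ≥2 trees
length 5: ( d d d ) has 2 parse trees

Two derivations of ( d d d ):
  Q ⇒ ( W ) ⇒ ( W W ) ⇒ ( W W W ) ⇒ ( d W W ) ⇒ ( d d W ) ⇒ ( d d d )
  Q ⇒ ( W ) ⇒ ( W W ) ⇒ ( d W ) ⇒ ( d W W ) ⇒ ( d d W ) ⇒ ( d d d )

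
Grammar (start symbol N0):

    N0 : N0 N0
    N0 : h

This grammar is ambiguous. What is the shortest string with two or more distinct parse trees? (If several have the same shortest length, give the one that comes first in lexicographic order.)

length 1: no string has ≥2 trees
length 2: no string has ≥2 trees
length 3: h h h has 2 parse trees

Two derivations of h h h:
  N0 ⇒ N0 N0 ⇒ N0 N0 N0 ⇒ h N0 N0 ⇒ h h N0 ⇒ h h h
  N0 ⇒ N0 N0 ⇒ h N0 ⇒ h N0 N0 ⇒ h h N0 ⇒ h h h

h h h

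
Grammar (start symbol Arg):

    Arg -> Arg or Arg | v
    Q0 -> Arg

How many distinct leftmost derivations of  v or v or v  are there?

Parse trees for v or v or v:
  [Arg [Arg v] or [Arg [Arg v] or [Arg v]]]
  [Arg [Arg [Arg v] or [Arg v]] or [Arg v]]

2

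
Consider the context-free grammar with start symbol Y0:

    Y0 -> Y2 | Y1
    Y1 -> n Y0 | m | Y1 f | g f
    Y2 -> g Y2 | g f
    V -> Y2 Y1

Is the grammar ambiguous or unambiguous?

Ambiguous

Witness: g f

Derivation 1: Y0 ⇒ Y2 ⇒ g f
Derivation 2: Y0 ⇒ Y1 ⇒ g f

Two distinct leftmost derivations for the same string.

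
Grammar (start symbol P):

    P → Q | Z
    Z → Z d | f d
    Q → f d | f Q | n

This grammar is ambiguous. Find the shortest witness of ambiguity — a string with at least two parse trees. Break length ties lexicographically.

f d

length 1: no string has ≥2 trees
length 2: f d has 2 parse trees

Two derivations of f d:
  P ⇒ Q ⇒ f d
  P ⇒ Z ⇒ f d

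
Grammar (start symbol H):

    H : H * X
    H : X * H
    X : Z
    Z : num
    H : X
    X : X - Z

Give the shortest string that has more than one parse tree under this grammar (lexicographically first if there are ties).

length 1: no string has ≥2 trees
length 3: num * num has 2 parse trees

Two derivations of num * num:
  H ⇒ H * X ⇒ X * X ⇒ Z * X ⇒ num * X ⇒ num * Z ⇒ num * num
  H ⇒ X * H ⇒ Z * H ⇒ num * H ⇒ num * X ⇒ num * Z ⇒ num * num

num * num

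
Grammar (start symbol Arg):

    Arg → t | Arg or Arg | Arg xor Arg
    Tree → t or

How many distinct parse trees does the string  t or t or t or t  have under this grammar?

Parse trees for t or t or t or t:
  [Arg [Arg t] or [Arg [Arg t] or [Arg [Arg t] or [Arg t]]]]
  [Arg [Arg t] or [Arg [Arg [Arg t] or [Arg t]] or [Arg t]]]
  [Arg [Arg [Arg t] or [Arg t]] or [Arg [Arg t] or [Arg t]]]
  [Arg [Arg [Arg t] or [Arg [Arg t] or [Arg t]]] or [Arg t]]
  [Arg [Arg [Arg [Arg t] or [Arg t]] or [Arg t]] or [Arg t]]

5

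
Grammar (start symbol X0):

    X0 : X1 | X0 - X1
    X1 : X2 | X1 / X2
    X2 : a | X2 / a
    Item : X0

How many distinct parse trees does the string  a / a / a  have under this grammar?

4

Parse trees for a / a / a:
  [X0 [X1 [X2 [X2 [X2 a] / a] / a]]]
  [X0 [X1 [X1 [X2 a]] / [X2 [X2 a] / a]]]
  [X0 [X1 [X1 [X2 [X2 a] / a]] / [X2 a]]]
  [X0 [X1 [X1 [X1 [X2 a]] / [X2 a]] / [X2 a]]]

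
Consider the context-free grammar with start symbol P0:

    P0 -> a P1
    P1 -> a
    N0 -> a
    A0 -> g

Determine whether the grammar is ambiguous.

Unambiguous

(N0, A0 are unreachable from P0, so their rules don't affect L(P0).) The reachable rules are right-linear with at most one rule per (nonterminal, next-terminal) pair. Each input token forces the next rule, so parsing is deterministic.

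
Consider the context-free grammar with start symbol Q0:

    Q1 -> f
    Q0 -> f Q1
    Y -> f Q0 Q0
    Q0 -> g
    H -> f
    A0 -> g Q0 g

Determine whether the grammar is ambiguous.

Unambiguous

(H, Y, A0 are unreachable from Q0, so their rules don't affect L(Q0).) Each reachable nonterminal has at most one production per leading terminal, and all productions are right-linear; the derivation is determined token-by-token.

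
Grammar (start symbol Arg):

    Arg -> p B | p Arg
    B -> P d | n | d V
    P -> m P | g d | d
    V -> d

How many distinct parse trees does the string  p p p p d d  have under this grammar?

Parse trees for p p p p d d:
  [Arg p [Arg p [Arg p [Arg p [B [P d] d]]]]]
  [Arg p [Arg p [Arg p [Arg p [B d [V d]]]]]]

2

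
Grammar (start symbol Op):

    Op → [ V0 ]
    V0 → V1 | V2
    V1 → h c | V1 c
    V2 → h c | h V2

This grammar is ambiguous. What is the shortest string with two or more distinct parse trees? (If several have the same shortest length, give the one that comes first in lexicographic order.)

length 4: [ h c ] has 2 parse trees

Two derivations of [ h c ]:
  Op ⇒ [ V0 ] ⇒ [ V1 ] ⇒ [ h c ]
  Op ⇒ [ V0 ] ⇒ [ V2 ] ⇒ [ h c ]

[ h c ]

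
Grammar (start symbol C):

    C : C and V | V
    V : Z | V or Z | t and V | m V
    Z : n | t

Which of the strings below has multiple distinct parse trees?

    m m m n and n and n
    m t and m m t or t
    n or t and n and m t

m t and m m t or t

m m m n and n and n: 1 tree
m t and m m t or t: 8 trees
n or t and n and m t: 1 tree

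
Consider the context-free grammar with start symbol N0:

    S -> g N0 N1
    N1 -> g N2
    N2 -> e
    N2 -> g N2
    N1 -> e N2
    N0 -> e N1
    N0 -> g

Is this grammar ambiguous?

Only N0, N1, N2 are reachable from N0; ignoring the rest: The reachable rules are right-linear with at most one rule per (nonterminal, next-terminal) pair. Each input token forces the next rule, so parsing is deterministic.

Unambiguous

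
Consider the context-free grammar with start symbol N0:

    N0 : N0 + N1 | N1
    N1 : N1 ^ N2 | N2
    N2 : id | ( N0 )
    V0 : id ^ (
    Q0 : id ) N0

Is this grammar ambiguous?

(V0, Q0 are unreachable from N0, so their rules don't affect L(N0).) This is a standard precedence ladder (N0 over N1 over N2), with each level left-recursive on its own operator ('+' at N0, '^' at N1). That structure is LR(1), hence unambiguous.

Unambiguous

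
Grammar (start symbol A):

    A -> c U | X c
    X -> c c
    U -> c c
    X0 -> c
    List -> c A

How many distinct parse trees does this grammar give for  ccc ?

Parse trees for ccc:
  [A c [U c c]]
  [A [X c c] c]

2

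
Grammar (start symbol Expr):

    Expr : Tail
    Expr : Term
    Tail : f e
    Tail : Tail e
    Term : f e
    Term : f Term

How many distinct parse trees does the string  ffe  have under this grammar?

Parse trees for ffe:
  [Expr [Term f [Term f e]]]

1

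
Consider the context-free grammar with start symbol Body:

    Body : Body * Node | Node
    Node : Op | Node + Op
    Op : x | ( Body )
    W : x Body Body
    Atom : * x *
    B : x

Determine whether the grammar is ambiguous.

Only Body, Node, Op are reachable from Body; ignoring the rest: This is a standard precedence ladder (Body over Node over Op), with each level left-recursive on its own operator ('*' at Body, '+' at Node). That structure is LR(1), hence unambiguous.

Unambiguous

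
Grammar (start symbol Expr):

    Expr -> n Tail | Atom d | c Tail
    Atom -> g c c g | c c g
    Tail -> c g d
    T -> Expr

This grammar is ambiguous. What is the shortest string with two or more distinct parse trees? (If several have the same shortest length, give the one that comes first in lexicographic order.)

length 4: c c g d has 2 parse trees

Two derivations of c c g d:
  Expr ⇒ Atom d ⇒ c c g d
  Expr ⇒ c Tail ⇒ c c g d

c c g d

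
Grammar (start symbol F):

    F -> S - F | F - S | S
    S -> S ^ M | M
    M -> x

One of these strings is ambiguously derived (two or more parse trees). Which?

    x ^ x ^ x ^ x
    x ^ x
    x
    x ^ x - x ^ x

x ^ x - x ^ x

x ^ x ^ x ^ x: 1 tree
x ^ x: 1 tree
x: 1 tree
x ^ x - x ^ x: 2 trees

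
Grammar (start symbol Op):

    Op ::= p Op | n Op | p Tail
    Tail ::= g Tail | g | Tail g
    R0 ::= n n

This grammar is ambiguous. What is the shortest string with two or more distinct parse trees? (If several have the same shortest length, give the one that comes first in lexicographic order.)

length 2: no string has ≥2 trees
length 3: p g g has 2 parse trees

Two derivations of p g g:
  Op ⇒ p Tail ⇒ p g Tail ⇒ p g g
  Op ⇒ p Tail ⇒ p Tail g ⇒ p g g

p g g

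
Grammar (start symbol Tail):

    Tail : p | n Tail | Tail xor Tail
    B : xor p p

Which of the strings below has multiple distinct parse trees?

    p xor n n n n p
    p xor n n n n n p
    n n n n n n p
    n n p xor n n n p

p xor n n n n p: 1 tree
p xor n n n n n p: 1 tree
n n n n n n p: 1 tree
n n p xor n n n p: 3 trees

n n p xor n n n p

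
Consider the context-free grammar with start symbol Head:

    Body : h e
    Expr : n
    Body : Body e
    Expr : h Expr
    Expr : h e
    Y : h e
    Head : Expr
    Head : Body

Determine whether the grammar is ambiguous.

Witness: h e

Derivation 1: Head ⇒ Expr ⇒ h e
Derivation 2: Head ⇒ Body ⇒ h e

Two distinct leftmost derivations for the same string.

Ambiguous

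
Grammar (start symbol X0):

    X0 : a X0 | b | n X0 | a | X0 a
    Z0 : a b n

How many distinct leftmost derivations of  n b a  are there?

Parse trees for n b a:
  [X0 n [X0 [X0 b] a]]
  [X0 [X0 n [X0 b]] a]

2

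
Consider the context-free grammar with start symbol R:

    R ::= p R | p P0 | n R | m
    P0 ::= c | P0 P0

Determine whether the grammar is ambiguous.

Witness: p c c c

Derivation 1: R ⇒ p P0 ⇒ p P0 P0 ⇒ p c P0 ⇒ p c P0 P0 ⇒ p c c P0 ⇒ p c c c
Derivation 2: R ⇒ p P0 ⇒ p P0 P0 ⇒ p P0 P0 P0 ⇒ p c P0 P0 ⇒ p c c P0 ⇒ p c c c

Two distinct leftmost derivations for the same string.

Ambiguous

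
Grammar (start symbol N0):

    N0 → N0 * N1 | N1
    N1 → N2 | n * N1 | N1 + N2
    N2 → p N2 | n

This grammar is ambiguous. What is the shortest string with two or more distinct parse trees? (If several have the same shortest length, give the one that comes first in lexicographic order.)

length 1: no string has ≥2 trees
length 2: no string has ≥2 trees
length 3: n * n has 2 parse trees

Two derivations of n * n:
  N0 ⇒ N0 * N1 ⇒ N1 * N1 ⇒ N2 * N1 ⇒ n * N1 ⇒ n * N2 ⇒ n * n
  N0 ⇒ N1 ⇒ n * N1 ⇒ n * N2 ⇒ n * n

n * n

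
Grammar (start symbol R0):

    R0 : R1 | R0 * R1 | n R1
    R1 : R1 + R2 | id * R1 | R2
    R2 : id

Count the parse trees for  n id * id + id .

Parse trees for n id * id + id:
  [R0 [R0 n [R1 [R2 id]]] * [R1 [R1 [R2 id]] + [R2 id]]]
  [R0 n [R1 [R1 id * [R1 [R2 id]]] + [R2 id]]]
  [R0 n [R1 id * [R1 [R1 [R2 id]] + [R2 id]]]]

3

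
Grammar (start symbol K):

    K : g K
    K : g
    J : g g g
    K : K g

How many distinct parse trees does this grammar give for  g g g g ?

Parse trees for g g g g:
  [K g [K g [K g [K g]]]]
  [K g [K g [K [K g] g]]]
  [K g [K [K g [K g]] g]]
  [K g [K [K [K g] g] g]]
  [K [K g [K g [K g]]] g]
  [K [K g [K [K g] g]] g]
  [K [K [K g [K g]] g] g]
  [K [K [K [K g] g] g] g]

8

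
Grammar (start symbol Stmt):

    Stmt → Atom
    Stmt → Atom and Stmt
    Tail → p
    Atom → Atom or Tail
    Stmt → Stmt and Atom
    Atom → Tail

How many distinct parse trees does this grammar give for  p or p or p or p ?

1

Parse trees for p or p or p or p:
  [Stmt [Atom [Atom [Atom [Atom [Tail p]] or [Tail p]] or [Tail p]] or [Tail p]]]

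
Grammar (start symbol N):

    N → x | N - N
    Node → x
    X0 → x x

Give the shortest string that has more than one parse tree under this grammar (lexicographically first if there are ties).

length 1: no string has ≥2 trees
length 3: no string has ≥2 trees
length 5: x - x - x has 2 parse trees

Two derivations of x - x - x:
  N ⇒ N - N ⇒ x - N ⇒ x - N - N ⇒ x - x - N ⇒ x - x - x
  N ⇒ N - N ⇒ N - N - N ⇒ x - N - N ⇒ x - x - N ⇒ x - x - x

x - x - x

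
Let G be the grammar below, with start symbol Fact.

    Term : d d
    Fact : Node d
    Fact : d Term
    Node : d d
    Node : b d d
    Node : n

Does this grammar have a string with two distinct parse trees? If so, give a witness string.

Ambiguous

Witness: d d d

Derivation 1: Fact ⇒ Node d ⇒ d d d
Derivation 2: Fact ⇒ d Term ⇒ d d d

Two distinct leftmost derivations for the same string.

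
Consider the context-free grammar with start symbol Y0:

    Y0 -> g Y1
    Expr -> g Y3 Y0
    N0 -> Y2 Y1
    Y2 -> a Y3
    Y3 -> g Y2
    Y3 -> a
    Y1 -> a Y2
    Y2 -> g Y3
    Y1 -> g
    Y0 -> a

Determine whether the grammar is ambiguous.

Only Y0, Y1, Y2, Y3 are reachable from Y0; ignoring the rest: Restricted to the reachable nonterminals, every rule has the form A → t or A → t B, and no two rules for the same A share a first terminal. The grammar encodes a DFA — one run per string.

Unambiguous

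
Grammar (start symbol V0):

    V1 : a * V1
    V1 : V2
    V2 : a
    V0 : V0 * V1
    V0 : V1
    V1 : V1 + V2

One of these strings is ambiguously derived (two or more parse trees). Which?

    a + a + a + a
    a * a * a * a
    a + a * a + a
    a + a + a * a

a * a * a * a

a + a + a + a: 1 tree
a * a * a * a: 8 trees
a + a * a + a: 1 tree
a + a + a * a: 1 tree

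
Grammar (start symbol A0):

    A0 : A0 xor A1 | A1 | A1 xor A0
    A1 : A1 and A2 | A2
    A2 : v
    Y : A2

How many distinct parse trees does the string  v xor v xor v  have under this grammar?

Parse trees for v xor v xor v:
  [A0 [A0 [A0 [A1 [A2 v]]] xor [A1 [A2 v]]] xor [A1 [A2 v]]]
  [A0 [A0 [A1 [A2 v]] xor [A0 [A1 [A2 v]]]] xor [A1 [A2 v]]]
  [A0 [A1 [A2 v]] xor [A0 [A0 [A1 [A2 v]]] xor [A1 [A2 v]]]]
  [A0 [A1 [A2 v]] xor [A0 [A1 [A2 v]] xor [A0 [A1 [A2 v]]]]]

4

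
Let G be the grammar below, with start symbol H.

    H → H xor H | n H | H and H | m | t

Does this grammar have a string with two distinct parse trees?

Ambiguous

Witness: n m and m

Derivation 1: H ⇒ n H ⇒ n H and H ⇒ n m and H ⇒ n m and m
Derivation 2: H ⇒ H and H ⇒ n H and H ⇒ n m and H ⇒ n m and m

Two distinct leftmost derivations for the same string.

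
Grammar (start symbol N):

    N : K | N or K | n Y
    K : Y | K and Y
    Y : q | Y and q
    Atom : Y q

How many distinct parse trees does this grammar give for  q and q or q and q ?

4

Parse trees for q and q or q and q:
  [N [N [K [Y [Y q] and q]]] or [K [Y [Y q] and q]]]
  [N [N [K [Y [Y q] and q]]] or [K [K [Y q]] and [Y q]]]
  [N [N [K [K [Y q]] and [Y q]]] or [K [Y [Y q] and q]]]
  [N [N [K [K [Y q]] and [Y q]]] or [K [K [Y q]] and [Y q]]]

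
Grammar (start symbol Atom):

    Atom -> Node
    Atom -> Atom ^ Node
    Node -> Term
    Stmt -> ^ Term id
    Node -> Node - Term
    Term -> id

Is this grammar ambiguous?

(Stmt is unreachable from Atom, so its rules don't affect L(Atom).) Atom → Atom ^ Node | Node  ;  Node → Node - Term | Term  — a left-associative chain with Term at the bottom. Each string factors uniquely by precedence.

Unambiguous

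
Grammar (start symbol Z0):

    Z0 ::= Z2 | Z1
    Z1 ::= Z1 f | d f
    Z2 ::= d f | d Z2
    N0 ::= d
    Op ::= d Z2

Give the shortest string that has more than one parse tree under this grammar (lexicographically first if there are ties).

d f

length 2: d f has 2 parse trees

Two derivations of d f:
  Z0 ⇒ Z2 ⇒ d f
  Z0 ⇒ Z1 ⇒ d f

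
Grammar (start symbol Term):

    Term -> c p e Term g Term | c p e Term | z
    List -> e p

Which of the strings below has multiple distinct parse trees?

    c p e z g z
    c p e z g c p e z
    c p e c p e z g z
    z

c p e z g z: 1 tree
c p e z g c p e z: 1 tree
c p e c p e z g z: 2 trees
z: 1 tree

c p e c p e z g z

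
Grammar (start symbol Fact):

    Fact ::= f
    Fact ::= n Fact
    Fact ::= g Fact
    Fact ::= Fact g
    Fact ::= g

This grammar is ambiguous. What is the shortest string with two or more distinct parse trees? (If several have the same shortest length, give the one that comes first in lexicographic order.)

g g

length 1: no string has ≥2 trees
length 2: g g has 2 parse trees

Two derivations of g g:
  Fact ⇒ g Fact ⇒ g g
  Fact ⇒ Fact g ⇒ g g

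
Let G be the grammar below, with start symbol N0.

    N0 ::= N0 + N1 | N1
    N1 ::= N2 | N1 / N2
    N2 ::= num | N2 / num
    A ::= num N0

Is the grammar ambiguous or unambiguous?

Ambiguous

Witness: num / num

Derivation 1: N0 ⇒ N1 ⇒ N2 ⇒ N2 / num ⇒ num / num
Derivation 2: N0 ⇒ N1 ⇒ N1 / N2 ⇒ N2 / N2 ⇒ num / N2 ⇒ num / num

Two distinct leftmost derivations for the same string.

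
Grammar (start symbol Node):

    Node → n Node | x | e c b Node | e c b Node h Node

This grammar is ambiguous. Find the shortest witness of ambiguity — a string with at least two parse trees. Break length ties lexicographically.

length 1: no string has ≥2 trees
length 2: no string has ≥2 trees
length 3: no string has ≥2 trees
length 4: no string has ≥2 trees
length 5: no string has ≥2 trees
length 6: no string has ≥2 trees
length 7: no string has ≥2 trees
length 8: no string has ≥2 trees
length 9: e c b e c b x h x has 2 parse trees

Two derivations of e c b e c b x h x:
  Node ⇒ e c b Node ⇒ e c b e c b Node h Node ⇒ e c b e c b x h Node ⇒ e c b e c b x h x
  Node ⇒ e c b Node h Node ⇒ e c b e c b Node h Node ⇒ e c b e c b x h Node ⇒ e c b e c b x h x

e c b e c b x h x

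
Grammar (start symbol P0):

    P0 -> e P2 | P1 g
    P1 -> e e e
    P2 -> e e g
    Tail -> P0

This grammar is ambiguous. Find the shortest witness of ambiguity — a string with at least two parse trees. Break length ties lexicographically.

e e e g

length 4: e e e g has 2 parse trees

Two derivations of e e e g:
  P0 ⇒ e P2 ⇒ e e e g
  P0 ⇒ P1 g ⇒ e e e g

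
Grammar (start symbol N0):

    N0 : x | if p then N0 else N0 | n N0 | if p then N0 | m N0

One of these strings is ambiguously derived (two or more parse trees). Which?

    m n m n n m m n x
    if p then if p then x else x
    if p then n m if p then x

m n m n n m m n x: 1 tree
if p then if p then x else x: 2 trees
if p then n m if p then x: 1 tree

if p then if p then x else x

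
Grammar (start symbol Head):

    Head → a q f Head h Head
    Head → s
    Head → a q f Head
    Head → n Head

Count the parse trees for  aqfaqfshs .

2

Parse trees for aqfaqfshs:
  [Head a q f [Head a q f [Head s]] h [Head s]]
  [Head a q f [Head a q f [Head s] h [Head s]]]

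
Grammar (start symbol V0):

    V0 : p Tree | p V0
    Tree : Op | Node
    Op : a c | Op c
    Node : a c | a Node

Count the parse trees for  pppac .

2

Parse trees for pppac:
  [V0 p [V0 p [V0 p [Tree [Op a c]]]]]
  [V0 p [V0 p [V0 p [Tree [Node a c]]]]]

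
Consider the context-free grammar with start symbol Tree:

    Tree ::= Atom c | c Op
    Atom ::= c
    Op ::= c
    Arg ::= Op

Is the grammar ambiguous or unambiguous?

Ambiguous

Witness: c c

Derivation 1: Tree ⇒ Atom c ⇒ c c
Derivation 2: Tree ⇒ c Op ⇒ c c

Two distinct leftmost derivations for the same string.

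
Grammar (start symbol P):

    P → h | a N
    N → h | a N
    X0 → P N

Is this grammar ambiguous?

(X0 is unreachable from P, so its rules don't affect L(P).) The reachable rules are right-linear with at most one rule per (nonterminal, next-terminal) pair. Each input token forces the next rule, so parsing is deterministic.

Unambiguous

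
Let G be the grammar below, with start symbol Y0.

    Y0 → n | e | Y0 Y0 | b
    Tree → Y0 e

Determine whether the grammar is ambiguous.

Ambiguous

Witness: b b b

Derivation 1: Y0 ⇒ Y0 Y0 ⇒ Y0 Y0 Y0 ⇒ b Y0 Y0 ⇒ b b Y0 ⇒ b b b
Derivation 2: Y0 ⇒ Y0 Y0 ⇒ b Y0 ⇒ b Y0 Y0 ⇒ b b Y0 ⇒ b b b

Two distinct leftmost derivations for the same string.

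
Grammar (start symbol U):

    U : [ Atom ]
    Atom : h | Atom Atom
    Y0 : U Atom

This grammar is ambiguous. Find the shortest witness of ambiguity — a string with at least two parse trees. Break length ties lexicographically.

[ h h h ]

length 3: no string has ≥2 trees
length 4: no string has ≥2 trees
length 5: [ h h h ] has 2 parse trees

Two derivations of [ h h h ]:
  U ⇒ [ Atom ] ⇒ [ Atom Atom ] ⇒ [ h Atom ] ⇒ [ h Atom Atom ] ⇒ [ h h Atom ] ⇒ [ h h h ]
  U ⇒ [ Atom ] ⇒ [ Atom Atom ] ⇒ [ Atom Atom Atom ] ⇒ [ h Atom Atom ] ⇒ [ h h Atom ] ⇒ [ h h h ]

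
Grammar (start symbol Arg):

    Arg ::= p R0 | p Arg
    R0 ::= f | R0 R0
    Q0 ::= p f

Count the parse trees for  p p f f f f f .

Parse trees for p p f f f f f (showing first 6 of 14):
  [Arg p [Arg p [R0 [R0 f] [R0 [R0 f] [R0 [R0 f] [R0 [R0 f] [R0 f]]]]]]]
  [Arg p [Arg p [R0 [R0 f] [R0 [R0 f] [R0 [R0 [R0 f] [R0 f]] [R0 f]]]]]]
  [Arg p [Arg p [R0 [R0 f] [R0 [R0 [R0 f] [R0 f]] [R0 [R0 f] [R0 f]]]]]]
  [Arg p [Arg p [R0 [R0 f] [R0 [R0 [R0 f] [R0 [R0 f] [R0 f]]] [R0 f]]]]]
  [Arg p [Arg p [R0 [R0 f] [R0 [R0 [R0 [R0 f] [R0 f]] [R0 f]] [R0 f]]]]]
  [Arg p [Arg p [R0 [R0 [R0 f] [R0 f]] [R0 [R0 f] [R0 [R0 f] [R0 f]]]]]]

14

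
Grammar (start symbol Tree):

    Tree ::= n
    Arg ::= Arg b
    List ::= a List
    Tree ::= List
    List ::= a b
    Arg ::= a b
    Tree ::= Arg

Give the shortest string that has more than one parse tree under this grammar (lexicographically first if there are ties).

a b

length 1: no string has ≥2 trees
length 2: a b has 2 parse trees

Two derivations of a b:
  Tree ⇒ List ⇒ a b
  Tree ⇒ Arg ⇒ a b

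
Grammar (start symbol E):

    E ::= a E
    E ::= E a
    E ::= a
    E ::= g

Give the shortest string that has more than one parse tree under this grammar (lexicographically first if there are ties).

a a

length 1: no string has ≥2 trees
length 2: a a has 2 parse trees

Two derivations of a a:
  E ⇒ a E ⇒ a a
  E ⇒ E a ⇒ a a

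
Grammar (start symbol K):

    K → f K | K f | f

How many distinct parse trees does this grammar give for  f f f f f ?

16

Parse trees for f f f f f (showing first 6 of 16):
  [K f [K f [K f [K f [K f]]]]]
  [K f [K f [K f [K [K f] f]]]]
  [K f [K f [K [K f [K f]] f]]]
  [K f [K f [K [K [K f] f] f]]]
  [K f [K [K f [K f [K f]]] f]]
  [K f [K [K f [K [K f] f]] f]]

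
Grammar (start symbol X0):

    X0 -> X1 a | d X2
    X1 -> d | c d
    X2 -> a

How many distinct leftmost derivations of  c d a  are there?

1

Parse trees for c d a:
  [X0 [X1 c d] a]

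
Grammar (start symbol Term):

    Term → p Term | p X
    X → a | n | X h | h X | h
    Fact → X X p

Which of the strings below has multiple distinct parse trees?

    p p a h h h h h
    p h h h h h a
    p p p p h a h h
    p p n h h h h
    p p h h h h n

p p p p h a h h

p p a h h h h h: 1 tree
p h h h h h a: 1 tree
p p p p h a h h: 3 trees
p p n h h h h: 1 tree
p p h h h h n: 1 tree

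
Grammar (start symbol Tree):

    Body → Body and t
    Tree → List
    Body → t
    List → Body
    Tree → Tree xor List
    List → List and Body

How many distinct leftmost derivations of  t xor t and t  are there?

2

Parse trees for t xor t and t:
  [Tree [Tree [List [Body t]]] xor [List [Body [Body t] and t]]]
  [Tree [Tree [List [Body t]]] xor [List [List [Body t]] and [Body t]]]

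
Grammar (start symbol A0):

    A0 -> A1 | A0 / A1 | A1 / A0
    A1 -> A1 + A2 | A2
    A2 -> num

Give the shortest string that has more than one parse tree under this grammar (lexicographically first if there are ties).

num / num

length 1: no string has ≥2 trees
length 3: num / num has 2 parse trees

Two derivations of num / num:
  A0 ⇒ A0 / A1 ⇒ A1 / A1 ⇒ A2 / A1 ⇒ num / A1 ⇒ num / A2 ⇒ num / num
  A0 ⇒ A1 / A0 ⇒ A2 / A0 ⇒ num / A0 ⇒ num / A1 ⇒ num / A2 ⇒ num / num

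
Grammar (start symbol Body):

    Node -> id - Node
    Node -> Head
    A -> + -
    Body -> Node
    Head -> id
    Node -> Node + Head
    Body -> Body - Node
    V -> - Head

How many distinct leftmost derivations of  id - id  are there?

2

Parse trees for id - id:
  [Body [Node id - [Node [Head id]]]]
  [Body [Body [Node [Head id]]] - [Node [Head id]]]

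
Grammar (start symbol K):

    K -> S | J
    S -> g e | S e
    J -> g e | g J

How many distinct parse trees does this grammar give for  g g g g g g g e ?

1

Parse trees for g g g g g g g e:
  [K [J g [J g [J g [J g [J g [J g [J g e]]]]]]]]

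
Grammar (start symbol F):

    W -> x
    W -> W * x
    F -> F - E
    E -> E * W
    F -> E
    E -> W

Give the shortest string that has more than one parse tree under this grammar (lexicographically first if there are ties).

x * x

length 1: no string has ≥2 trees
length 3: x * x has 2 parse trees

Two derivations of x * x:
  F ⇒ E ⇒ E * W ⇒ W * W ⇒ x * W ⇒ x * x
  F ⇒ E ⇒ W ⇒ W * x ⇒ x * x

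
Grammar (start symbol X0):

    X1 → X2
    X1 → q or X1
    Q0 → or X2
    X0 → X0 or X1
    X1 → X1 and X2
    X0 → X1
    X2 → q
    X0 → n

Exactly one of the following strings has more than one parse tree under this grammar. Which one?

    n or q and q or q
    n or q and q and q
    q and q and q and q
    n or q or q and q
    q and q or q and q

n or q or q and q

n or q and q or q: 1 tree
n or q and q and q: 1 tree
q and q and q and q: 1 tree
n or q or q and q: 3 trees
q and q or q and q: 1 tree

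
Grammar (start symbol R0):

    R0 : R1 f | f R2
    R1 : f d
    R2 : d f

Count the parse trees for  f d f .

Parse trees for f d f:
  [R0 [R1 f d] f]
  [R0 f [R2 d f]]

2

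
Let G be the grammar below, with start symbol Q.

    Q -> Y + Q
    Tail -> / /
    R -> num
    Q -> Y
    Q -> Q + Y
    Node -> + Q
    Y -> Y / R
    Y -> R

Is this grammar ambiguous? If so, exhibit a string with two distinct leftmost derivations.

Witness: num + num

Derivation 1: Q ⇒ Y + Q ⇒ R + Q ⇒ num + Q ⇒ num + Y ⇒ num + R ⇒ num + num
Derivation 2: Q ⇒ Q + Y ⇒ Y + Y ⇒ R + Y ⇒ num + Y ⇒ num + R ⇒ num + num

Two distinct leftmost derivations for the same string.

Ambiguous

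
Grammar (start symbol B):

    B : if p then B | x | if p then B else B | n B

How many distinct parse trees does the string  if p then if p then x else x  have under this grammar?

2

Parse trees for if p then if p then x else x:
  [B if p then [B if p then [B x] else [B x]]]
  [B if p then [B if p then [B x]] else [B x]]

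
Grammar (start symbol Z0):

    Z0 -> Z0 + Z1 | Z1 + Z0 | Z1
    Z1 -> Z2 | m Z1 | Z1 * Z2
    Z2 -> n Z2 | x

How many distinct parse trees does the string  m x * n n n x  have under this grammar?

Parse trees for m x * n n n x:
  [Z0 [Z1 m [Z1 [Z1 [Z2 x]] * [Z2 n [Z2 n [Z2 n [Z2 x]]]]]]]
  [Z0 [Z1 [Z1 m [Z1 [Z2 x]]] * [Z2 n [Z2 n [Z2 n [Z2 x]]]]]]

2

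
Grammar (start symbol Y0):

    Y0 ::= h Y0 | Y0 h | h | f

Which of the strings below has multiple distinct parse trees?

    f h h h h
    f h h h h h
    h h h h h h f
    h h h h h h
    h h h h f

f h h h h: 1 tree
f h h h h h: 1 tree
h h h h h h f: 1 tree
h h h h h h: 32 trees
h h h h f: 1 tree

h h h h h h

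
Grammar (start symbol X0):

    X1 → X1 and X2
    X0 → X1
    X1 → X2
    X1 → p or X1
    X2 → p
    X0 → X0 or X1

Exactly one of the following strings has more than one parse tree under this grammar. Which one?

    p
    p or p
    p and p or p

p or p

p: 1 tree
p or p: 2 trees
p and p or p: 1 tree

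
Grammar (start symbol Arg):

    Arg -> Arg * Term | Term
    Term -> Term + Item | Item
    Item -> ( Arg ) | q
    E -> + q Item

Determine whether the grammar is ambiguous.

Unambiguous

(E is unreachable from Arg, so its rules don't affect L(Arg).) Arg → Arg * Term | Term  ;  Term → Term + Item | Item  — a left-associative chain with Item at the bottom. Each string factors uniquely by precedence.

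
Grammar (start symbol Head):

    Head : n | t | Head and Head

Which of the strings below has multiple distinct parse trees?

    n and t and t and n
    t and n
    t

n and t and t and n: 5 trees
t and n: 1 tree
t: 1 tree

n and t and t and n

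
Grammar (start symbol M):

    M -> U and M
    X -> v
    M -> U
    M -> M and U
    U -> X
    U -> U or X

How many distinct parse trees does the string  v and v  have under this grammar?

Parse trees for v and v:
  [M [U [X v]] and [M [U [X v]]]]
  [M [M [U [X v]]] and [U [X v]]]

2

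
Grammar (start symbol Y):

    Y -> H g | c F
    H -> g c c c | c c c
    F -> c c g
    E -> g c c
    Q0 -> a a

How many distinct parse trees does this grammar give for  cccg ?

Parse trees for cccg:
  [Y [H c c c] g]
  [Y c [F c c g]]

2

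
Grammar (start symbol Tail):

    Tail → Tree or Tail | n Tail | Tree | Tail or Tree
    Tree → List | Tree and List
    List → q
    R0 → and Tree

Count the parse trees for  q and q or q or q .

4

Parse trees for q and q or q or q:
  [Tail [Tree [Tree [List q]] and [List q]] or [Tail [Tree [List q]] or [Tail [Tree [List q]]]]]
  [Tail [Tree [Tree [List q]] and [List q]] or [Tail [Tail [Tree [List q]]] or [Tree [List q]]]]
  [Tail [Tail [Tree [Tree [List q]] and [List q]] or [Tail [Tree [List q]]]] or [Tree [List q]]]
  [Tail [Tail [Tail [Tree [Tree [List q]] and [List q]]] or [Tree [List q]]] or [Tree [List q]]]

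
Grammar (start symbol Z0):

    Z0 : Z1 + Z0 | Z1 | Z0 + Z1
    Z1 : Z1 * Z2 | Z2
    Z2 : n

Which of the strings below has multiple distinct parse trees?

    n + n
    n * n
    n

n + n

n + n: 2 trees
n * n: 1 tree
n: 1 tree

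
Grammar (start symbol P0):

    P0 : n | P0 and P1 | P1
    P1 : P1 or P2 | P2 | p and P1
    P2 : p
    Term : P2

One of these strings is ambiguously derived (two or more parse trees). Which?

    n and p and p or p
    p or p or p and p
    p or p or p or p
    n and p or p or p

n and p and p or p

n and p and p or p: 3 trees
p or p or p and p: 1 tree
p or p or p or p: 1 tree
n and p or p or p: 1 tree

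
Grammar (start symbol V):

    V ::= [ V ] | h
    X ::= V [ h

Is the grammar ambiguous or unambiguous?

Only V is reachable from V; ignoring the rest: Each string is a nest of matched brackets around a single atom. An opening bracket forces the recursive rule; an atom forces the base rule.

Unambiguous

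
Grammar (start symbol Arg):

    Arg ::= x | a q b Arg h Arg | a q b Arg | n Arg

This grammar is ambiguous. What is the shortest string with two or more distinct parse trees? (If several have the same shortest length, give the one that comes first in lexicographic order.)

length 1: no string has ≥2 trees
length 2: no string has ≥2 trees
length 3: no string has ≥2 trees
length 4: no string has ≥2 trees
length 5: no string has ≥2 trees
length 6: no string has ≥2 trees
length 7: no string has ≥2 trees
length 8: no string has ≥2 trees
length 9: a q b a q b x h x has 2 parse trees

Two derivations of a q b a q b x h x:
  Arg ⇒ a q b Arg h Arg ⇒ a q b a q b Arg h Arg ⇒ a q b a q b x h Arg ⇒ a q b a q b x h x
  Arg ⇒ a q b Arg ⇒ a q b a q b Arg h Arg ⇒ a q b a q b x h Arg ⇒ a q b a q b x h x

a q b a q b x h x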